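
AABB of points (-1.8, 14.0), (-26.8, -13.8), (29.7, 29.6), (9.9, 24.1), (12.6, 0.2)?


x range: [-26.8, 29.7]
y range: [-13.8, 29.6]
Bounding box: (-26.8,-13.8) to (29.7,29.6)

(-26.8,-13.8) to (29.7,29.6)


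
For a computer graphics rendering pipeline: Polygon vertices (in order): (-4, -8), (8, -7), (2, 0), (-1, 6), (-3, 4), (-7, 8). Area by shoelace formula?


Shoelace sum: ((-4)*(-7) - 8*(-8)) + (8*0 - 2*(-7)) + (2*6 - (-1)*0) + ((-1)*4 - (-3)*6) + ((-3)*8 - (-7)*4) + ((-7)*(-8) - (-4)*8)
= 224
Area = |224|/2 = 112

112


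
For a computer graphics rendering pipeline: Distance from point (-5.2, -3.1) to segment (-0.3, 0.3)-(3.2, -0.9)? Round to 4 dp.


Project P onto AB: t = 0 (clamped to [0,1])
Closest point on segment: (-0.3, 0.3)
Distance: 5.9641

5.9641


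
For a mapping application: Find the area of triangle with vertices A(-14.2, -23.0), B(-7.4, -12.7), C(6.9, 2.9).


Area = |x_A(y_B-y_C) + x_B(y_C-y_A) + x_C(y_A-y_B)|/2
= |221.52 + (-191.66) + (-71.07)|/2
= 41.21/2 = 20.605

20.605


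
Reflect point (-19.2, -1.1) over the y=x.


Reflection over y=x: (x,y) -> (y,x)
(-19.2, -1.1) -> (-1.1, -19.2)

(-1.1, -19.2)


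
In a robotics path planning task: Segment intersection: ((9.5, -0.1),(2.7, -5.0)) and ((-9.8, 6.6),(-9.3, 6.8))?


Cross products: d1=-7.21, d2=-8.3, d3=-140.13, d4=-139.04
d1*d2 < 0 and d3*d4 < 0? no

No, they don't intersect


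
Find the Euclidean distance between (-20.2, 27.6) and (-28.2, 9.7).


dx=-8, dy=-17.9
d^2 = (-8)^2 + (-17.9)^2 = 384.41
d = sqrt(384.41) = 19.6064

19.6064


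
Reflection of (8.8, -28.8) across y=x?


Reflection over y=x: (x,y) -> (y,x)
(8.8, -28.8) -> (-28.8, 8.8)

(-28.8, 8.8)


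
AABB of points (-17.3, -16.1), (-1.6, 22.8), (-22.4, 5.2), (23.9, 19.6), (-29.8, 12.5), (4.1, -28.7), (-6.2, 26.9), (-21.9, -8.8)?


x range: [-29.8, 23.9]
y range: [-28.7, 26.9]
Bounding box: (-29.8,-28.7) to (23.9,26.9)

(-29.8,-28.7) to (23.9,26.9)


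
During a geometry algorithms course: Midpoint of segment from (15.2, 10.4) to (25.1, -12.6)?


M = ((15.2+25.1)/2, (10.4+(-12.6))/2)
= (20.15, -1.1)

(20.15, -1.1)


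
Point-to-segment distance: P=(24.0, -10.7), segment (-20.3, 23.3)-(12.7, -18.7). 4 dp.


Project P onto AB: t = 1 (clamped to [0,1])
Closest point on segment: (12.7, -18.7)
Distance: 13.8452

13.8452


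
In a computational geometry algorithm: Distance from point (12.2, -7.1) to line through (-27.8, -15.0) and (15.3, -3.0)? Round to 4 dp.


|cross product| = 139.51
|line direction| = sqrt(2001.61) = 44.7394
Distance = 139.51/sqrt(2001.61) = 3.1183

3.1183


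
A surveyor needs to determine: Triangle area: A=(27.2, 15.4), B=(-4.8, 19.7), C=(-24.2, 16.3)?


Area = |x_A(y_B-y_C) + x_B(y_C-y_A) + x_C(y_A-y_B)|/2
= |92.48 + (-4.32) + 104.06|/2
= 192.22/2 = 96.11

96.11


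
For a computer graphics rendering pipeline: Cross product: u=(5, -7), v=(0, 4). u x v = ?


u x v = u_x*v_y - u_y*v_x = 5*4 - (-7)*0
= 20 - 0 = 20

20


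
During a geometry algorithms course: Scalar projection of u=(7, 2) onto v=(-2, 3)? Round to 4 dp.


u.v = -8, |v| = sqrt(13) = 3.6056
Scalar projection = u.v / |v| = -8 / sqrt(13) = -2.2188

-2.2188


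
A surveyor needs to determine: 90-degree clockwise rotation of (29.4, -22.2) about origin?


90° CW: (x,y) -> (y, -x)
(29.4,-22.2) -> (-22.2, -29.4)

(-22.2, -29.4)


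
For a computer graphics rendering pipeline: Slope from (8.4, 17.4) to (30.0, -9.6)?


slope = (y2-y1)/(x2-x1) = ((-9.6)-17.4)/(30-8.4) = (-27)/21.6 = -1.25

-1.25


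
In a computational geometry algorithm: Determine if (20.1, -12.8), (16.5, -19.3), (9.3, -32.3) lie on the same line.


Cross product: (16.5-20.1)*((-32.3)-(-12.8)) - ((-19.3)-(-12.8))*(9.3-20.1)
= 0

Yes, collinear


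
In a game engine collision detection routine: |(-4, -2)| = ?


|u| = sqrt((-4)^2 + (-2)^2) = sqrt(20) = 4.4721

4.4721


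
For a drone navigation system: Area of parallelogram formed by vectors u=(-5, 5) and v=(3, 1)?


|u x v| = |(-5)*1 - 5*3|
= |(-5) - 15| = 20

20


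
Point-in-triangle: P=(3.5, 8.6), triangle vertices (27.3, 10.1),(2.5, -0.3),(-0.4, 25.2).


Cross products: AB x AP = -210.32, BC x BP = -51.31, CA x CP = -400.93
All same sign? yes

Yes, inside


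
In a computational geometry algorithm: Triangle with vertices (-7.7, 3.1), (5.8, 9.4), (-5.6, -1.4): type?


Side lengths squared: AB^2=221.94, BC^2=246.6, CA^2=24.66
Sorted: [24.66, 221.94, 246.6]
By sides: Scalene, By angles: Right

Scalene, Right


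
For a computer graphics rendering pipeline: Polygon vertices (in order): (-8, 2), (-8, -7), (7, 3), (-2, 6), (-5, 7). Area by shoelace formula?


Shoelace sum: ((-8)*(-7) - (-8)*2) + ((-8)*3 - 7*(-7)) + (7*6 - (-2)*3) + ((-2)*7 - (-5)*6) + ((-5)*2 - (-8)*7)
= 207
Area = |207|/2 = 103.5

103.5


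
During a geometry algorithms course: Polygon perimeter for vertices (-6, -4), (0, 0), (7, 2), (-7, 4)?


Sides: (-6, -4)->(0, 0): sqrt(52) = 7.211103, (0, 0)->(7, 2): sqrt(53) = 7.28011, (7, 2)->(-7, 4): sqrt(200) = 14.142136, (-7, 4)->(-6, -4): sqrt(65) = 8.062258
Sum = 36.695607
Perimeter = 36.6956

36.6956


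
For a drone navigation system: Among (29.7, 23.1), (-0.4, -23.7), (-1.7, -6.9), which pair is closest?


d(P0,P1) = 55.644, d(P0,P2) = 43.4276, d(P1,P2) = 16.8502
Closest: P1 and P2

Closest pair: (-0.4, -23.7) and (-1.7, -6.9), distance = 16.8502


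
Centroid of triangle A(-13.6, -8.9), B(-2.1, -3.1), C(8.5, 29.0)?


Centroid = ((x_A+x_B+x_C)/3, (y_A+y_B+y_C)/3)
= (((-13.6)+(-2.1)+8.5)/3, ((-8.9)+(-3.1)+29)/3)
= (-2.4, 5.6667)

(-2.4, 5.6667)


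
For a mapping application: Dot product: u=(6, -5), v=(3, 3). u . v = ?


u . v = u_x*v_x + u_y*v_y = 6*3 + (-5)*3
= 18 + (-15) = 3

3


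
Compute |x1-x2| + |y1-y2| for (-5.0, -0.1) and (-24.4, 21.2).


|(-5)-(-24.4)| + |(-0.1)-21.2| = 19.4 + 21.3 = 40.7

40.7


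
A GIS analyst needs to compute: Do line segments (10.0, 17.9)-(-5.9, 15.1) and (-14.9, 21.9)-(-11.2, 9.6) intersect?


Cross products: d1=291.47, d2=85.54, d3=-133.32, d4=72.61
d1*d2 < 0 and d3*d4 < 0? no

No, they don't intersect


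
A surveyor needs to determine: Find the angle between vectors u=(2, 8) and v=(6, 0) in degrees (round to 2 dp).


u.v = 12, |u| = sqrt(68) = 8.2462, |v| = sqrt(36) = 6
cos(theta) = u.v/(|u||v|) = 12/sqrt(2448) = 0.242536
theta = acos(0.242536) = 75.96 degrees

75.96 degrees


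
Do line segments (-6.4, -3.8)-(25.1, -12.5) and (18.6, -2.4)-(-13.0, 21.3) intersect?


Cross products: d1=636.74, d2=165.11, d3=261.6, d4=733.23
d1*d2 < 0 and d3*d4 < 0? no

No, they don't intersect


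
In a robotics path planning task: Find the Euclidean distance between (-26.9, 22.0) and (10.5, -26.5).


dx=37.4, dy=-48.5
d^2 = 37.4^2 + (-48.5)^2 = 3751.01
d = sqrt(3751.01) = 61.2455

61.2455


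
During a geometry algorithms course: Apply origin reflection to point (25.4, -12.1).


Reflection over origin: (x,y) -> (-x,-y)
(25.4, -12.1) -> (-25.4, 12.1)

(-25.4, 12.1)


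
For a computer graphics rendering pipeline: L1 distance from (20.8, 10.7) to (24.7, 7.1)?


|20.8-24.7| + |10.7-7.1| = 3.9 + 3.6 = 7.5

7.5


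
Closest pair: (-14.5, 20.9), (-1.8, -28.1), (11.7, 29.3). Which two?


d(P0,P1) = 50.6191, d(P0,P2) = 27.5136, d(P1,P2) = 58.9662
Closest: P0 and P2

Closest pair: (-14.5, 20.9) and (11.7, 29.3), distance = 27.5136


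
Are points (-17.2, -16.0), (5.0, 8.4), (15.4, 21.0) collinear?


Cross product: (5-(-17.2))*(21-(-16)) - (8.4-(-16))*(15.4-(-17.2))
= 25.96

No, not collinear


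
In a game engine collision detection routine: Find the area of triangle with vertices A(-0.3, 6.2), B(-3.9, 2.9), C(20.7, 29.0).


Area = |x_A(y_B-y_C) + x_B(y_C-y_A) + x_C(y_A-y_B)|/2
= |7.83 + (-88.92) + 68.31|/2
= 12.78/2 = 6.39

6.39


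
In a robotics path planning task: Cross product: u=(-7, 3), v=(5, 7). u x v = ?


u x v = u_x*v_y - u_y*v_x = (-7)*7 - 3*5
= (-49) - 15 = -64

-64


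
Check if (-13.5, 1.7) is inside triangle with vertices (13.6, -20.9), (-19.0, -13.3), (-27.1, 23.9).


Cross products: AB x AP = -530.8, BC x BP = -326.1, CA x CP = -294.26
All same sign? yes

Yes, inside


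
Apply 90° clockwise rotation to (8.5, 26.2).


90° CW: (x,y) -> (y, -x)
(8.5,26.2) -> (26.2, -8.5)

(26.2, -8.5)


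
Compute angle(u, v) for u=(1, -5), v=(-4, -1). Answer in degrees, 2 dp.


u.v = 1, |u| = sqrt(26) = 5.099, |v| = sqrt(17) = 4.1231
cos(theta) = u.v/(|u||v|) = 1/sqrt(442) = 0.047565
theta = acos(0.047565) = 87.27 degrees

87.27 degrees


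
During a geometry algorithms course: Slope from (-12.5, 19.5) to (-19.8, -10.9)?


slope = (y2-y1)/(x2-x1) = ((-10.9)-19.5)/((-19.8)-(-12.5)) = (-30.4)/(-7.3) = 4.1644

4.1644


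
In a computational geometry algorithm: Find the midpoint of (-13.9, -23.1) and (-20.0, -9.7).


M = (((-13.9)+(-20))/2, ((-23.1)+(-9.7))/2)
= (-16.95, -16.4)

(-16.95, -16.4)


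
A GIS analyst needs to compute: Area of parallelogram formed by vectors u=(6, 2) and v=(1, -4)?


|u x v| = |6*(-4) - 2*1|
= |(-24) - 2| = 26

26


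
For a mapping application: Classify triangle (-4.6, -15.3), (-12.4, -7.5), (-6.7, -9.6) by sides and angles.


Side lengths squared: AB^2=121.68, BC^2=36.9, CA^2=36.9
Sorted: [36.9, 36.9, 121.68]
By sides: Isosceles, By angles: Obtuse

Isosceles, Obtuse


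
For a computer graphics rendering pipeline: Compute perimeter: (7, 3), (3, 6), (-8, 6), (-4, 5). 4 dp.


Sides: (7, 3)->(3, 6): sqrt(25) = 5, (3, 6)->(-8, 6): sqrt(121) = 11, (-8, 6)->(-4, 5): sqrt(17) = 4.123106, (-4, 5)->(7, 3): sqrt(125) = 11.18034
Sum = 31.303446
Perimeter = 31.3034

31.3034


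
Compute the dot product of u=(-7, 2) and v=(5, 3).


u . v = u_x*v_x + u_y*v_y = (-7)*5 + 2*3
= (-35) + 6 = -29

-29


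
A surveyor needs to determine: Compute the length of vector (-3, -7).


|u| = sqrt((-3)^2 + (-7)^2) = sqrt(58) = 7.6158

7.6158


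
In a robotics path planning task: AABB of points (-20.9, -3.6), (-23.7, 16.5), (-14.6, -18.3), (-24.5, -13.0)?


x range: [-24.5, -14.6]
y range: [-18.3, 16.5]
Bounding box: (-24.5,-18.3) to (-14.6,16.5)

(-24.5,-18.3) to (-14.6,16.5)


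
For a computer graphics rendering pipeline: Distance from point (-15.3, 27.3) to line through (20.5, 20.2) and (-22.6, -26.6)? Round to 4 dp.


|cross product| = 1981.45
|line direction| = sqrt(4047.85) = 63.6227
Distance = 1981.45/sqrt(4047.85) = 31.1438

31.1438


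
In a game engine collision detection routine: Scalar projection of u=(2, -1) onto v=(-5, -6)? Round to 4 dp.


u.v = -4, |v| = sqrt(61) = 7.8102
Scalar projection = u.v / |v| = -4 / sqrt(61) = -0.5121

-0.5121


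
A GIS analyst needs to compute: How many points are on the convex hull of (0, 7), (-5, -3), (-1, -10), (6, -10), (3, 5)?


Convex hull vertices (CCW): (-5, -3), (-1, -10), (6, -10), (3, 5), (0, 7)
Count = 5

5


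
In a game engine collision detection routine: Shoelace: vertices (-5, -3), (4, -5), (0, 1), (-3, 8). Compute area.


Shoelace sum: ((-5)*(-5) - 4*(-3)) + (4*1 - 0*(-5)) + (0*8 - (-3)*1) + ((-3)*(-3) - (-5)*8)
= 93
Area = |93|/2 = 46.5

46.5


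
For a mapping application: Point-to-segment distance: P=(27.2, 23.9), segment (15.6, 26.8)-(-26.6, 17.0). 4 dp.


Project P onto AB: t = 0 (clamped to [0,1])
Closest point on segment: (15.6, 26.8)
Distance: 11.957

11.957


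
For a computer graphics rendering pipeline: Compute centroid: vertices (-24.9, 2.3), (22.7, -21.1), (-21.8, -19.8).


Centroid = ((x_A+x_B+x_C)/3, (y_A+y_B+y_C)/3)
= (((-24.9)+22.7+(-21.8))/3, (2.3+(-21.1)+(-19.8))/3)
= (-8, -12.8667)

(-8, -12.8667)


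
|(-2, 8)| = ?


|u| = sqrt((-2)^2 + 8^2) = sqrt(68) = 8.2462

8.2462


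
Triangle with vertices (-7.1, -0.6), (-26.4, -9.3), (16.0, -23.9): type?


Side lengths squared: AB^2=448.18, BC^2=2010.92, CA^2=1076.5
Sorted: [448.18, 1076.5, 2010.92]
By sides: Scalene, By angles: Obtuse

Scalene, Obtuse


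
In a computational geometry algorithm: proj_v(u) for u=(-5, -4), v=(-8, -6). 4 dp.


u.v = 64, |v| = sqrt(100) = 10
Scalar projection = u.v / |v| = 64 / sqrt(100) = 6.4

6.4


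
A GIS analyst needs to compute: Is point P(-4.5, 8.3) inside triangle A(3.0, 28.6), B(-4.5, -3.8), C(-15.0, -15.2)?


Cross products: AB x AP = -90.75, BC x BP = -127.05, CA x CP = -36.9
All same sign? yes

Yes, inside


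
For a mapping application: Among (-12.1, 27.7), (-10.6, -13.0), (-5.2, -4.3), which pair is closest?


d(P0,P1) = 40.7276, d(P0,P2) = 32.7355, d(P1,P2) = 10.2396
Closest: P1 and P2

Closest pair: (-10.6, -13.0) and (-5.2, -4.3), distance = 10.2396


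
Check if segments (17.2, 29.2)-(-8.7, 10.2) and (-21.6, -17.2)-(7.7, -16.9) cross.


Cross products: d1=1347.88, d2=798.95, d3=464.56, d4=1013.49
d1*d2 < 0 and d3*d4 < 0? no

No, they don't intersect


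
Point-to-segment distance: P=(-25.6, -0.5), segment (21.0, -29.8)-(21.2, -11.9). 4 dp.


Project P onto AB: t = 1 (clamped to [0,1])
Closest point on segment: (21.2, -11.9)
Distance: 48.1685

48.1685


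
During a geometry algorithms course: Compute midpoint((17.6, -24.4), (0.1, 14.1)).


M = ((17.6+0.1)/2, ((-24.4)+14.1)/2)
= (8.85, -5.15)

(8.85, -5.15)


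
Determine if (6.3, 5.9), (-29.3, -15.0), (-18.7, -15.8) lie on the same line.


Cross product: ((-29.3)-6.3)*((-15.8)-5.9) - ((-15)-5.9)*((-18.7)-6.3)
= 250.02

No, not collinear


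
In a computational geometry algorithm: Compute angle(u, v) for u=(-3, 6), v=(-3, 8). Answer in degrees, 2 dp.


u.v = 57, |u| = sqrt(45) = 6.7082, |v| = sqrt(73) = 8.544
cos(theta) = u.v/(|u||v|) = 57/sqrt(3285) = 0.994505
theta = acos(0.994505) = 6.01 degrees

6.01 degrees


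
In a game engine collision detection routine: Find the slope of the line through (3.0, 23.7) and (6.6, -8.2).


slope = (y2-y1)/(x2-x1) = ((-8.2)-23.7)/(6.6-3) = (-31.9)/3.6 = -8.8611

-8.8611


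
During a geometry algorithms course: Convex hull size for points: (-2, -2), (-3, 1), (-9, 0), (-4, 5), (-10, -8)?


Convex hull vertices (CCW): (-10, -8), (-2, -2), (-4, 5), (-9, 0)
Count = 4

4


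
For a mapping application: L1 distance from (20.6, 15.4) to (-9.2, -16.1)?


|20.6-(-9.2)| + |15.4-(-16.1)| = 29.8 + 31.5 = 61.3

61.3


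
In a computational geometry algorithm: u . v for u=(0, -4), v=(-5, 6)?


u . v = u_x*v_x + u_y*v_y = 0*(-5) + (-4)*6
= 0 + (-24) = -24

-24


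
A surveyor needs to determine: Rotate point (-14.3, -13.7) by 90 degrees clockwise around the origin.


90° CW: (x,y) -> (y, -x)
(-14.3,-13.7) -> (-13.7, 14.3)

(-13.7, 14.3)


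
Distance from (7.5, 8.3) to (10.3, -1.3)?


dx=2.8, dy=-9.6
d^2 = 2.8^2 + (-9.6)^2 = 100
d = sqrt(100) = 10

10


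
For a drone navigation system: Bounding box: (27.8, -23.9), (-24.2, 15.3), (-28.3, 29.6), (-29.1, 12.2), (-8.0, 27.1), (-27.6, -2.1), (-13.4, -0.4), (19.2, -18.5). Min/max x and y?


x range: [-29.1, 27.8]
y range: [-23.9, 29.6]
Bounding box: (-29.1,-23.9) to (27.8,29.6)

(-29.1,-23.9) to (27.8,29.6)


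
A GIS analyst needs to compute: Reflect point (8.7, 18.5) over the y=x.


Reflection over y=x: (x,y) -> (y,x)
(8.7, 18.5) -> (18.5, 8.7)

(18.5, 8.7)


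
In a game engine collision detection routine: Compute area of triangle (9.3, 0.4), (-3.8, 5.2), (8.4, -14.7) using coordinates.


Area = |x_A(y_B-y_C) + x_B(y_C-y_A) + x_C(y_A-y_B)|/2
= |185.07 + 57.38 + (-40.32)|/2
= 202.13/2 = 101.065

101.065


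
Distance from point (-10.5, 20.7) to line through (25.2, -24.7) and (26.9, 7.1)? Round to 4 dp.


|cross product| = 1212.44
|line direction| = sqrt(1014.13) = 31.8454
Distance = 1212.44/sqrt(1014.13) = 38.0727

38.0727


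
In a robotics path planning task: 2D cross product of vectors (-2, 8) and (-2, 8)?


u x v = u_x*v_y - u_y*v_x = (-2)*8 - 8*(-2)
= (-16) - (-16) = 0

0


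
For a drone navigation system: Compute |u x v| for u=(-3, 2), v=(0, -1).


|u x v| = |(-3)*(-1) - 2*0|
= |3 - 0| = 3

3


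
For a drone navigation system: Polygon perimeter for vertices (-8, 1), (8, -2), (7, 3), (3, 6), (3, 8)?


Sides: (-8, 1)->(8, -2): sqrt(265) = 16.278821, (8, -2)->(7, 3): sqrt(26) = 5.09902, (7, 3)->(3, 6): sqrt(25) = 5, (3, 6)->(3, 8): sqrt(4) = 2, (3, 8)->(-8, 1): sqrt(170) = 13.038405
Sum = 41.416246
Perimeter = 41.4162

41.4162


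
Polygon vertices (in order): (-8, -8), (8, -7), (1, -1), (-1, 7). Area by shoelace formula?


Shoelace sum: ((-8)*(-7) - 8*(-8)) + (8*(-1) - 1*(-7)) + (1*7 - (-1)*(-1)) + ((-1)*(-8) - (-8)*7)
= 189
Area = |189|/2 = 94.5

94.5


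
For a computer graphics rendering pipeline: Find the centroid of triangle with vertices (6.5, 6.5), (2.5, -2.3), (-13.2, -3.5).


Centroid = ((x_A+x_B+x_C)/3, (y_A+y_B+y_C)/3)
= ((6.5+2.5+(-13.2))/3, (6.5+(-2.3)+(-3.5))/3)
= (-1.4, 0.2333)

(-1.4, 0.2333)


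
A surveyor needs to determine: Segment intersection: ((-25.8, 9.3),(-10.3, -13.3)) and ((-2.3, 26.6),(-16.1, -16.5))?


Cross products: d1=-774.11, d2=205.82, d3=799.25, d4=-180.68
d1*d2 < 0 and d3*d4 < 0? yes

Yes, they intersect


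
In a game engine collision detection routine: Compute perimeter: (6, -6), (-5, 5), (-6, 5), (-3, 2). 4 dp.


Sides: (6, -6)->(-5, 5): sqrt(242) = 15.556349, (-5, 5)->(-6, 5): sqrt(1) = 1, (-6, 5)->(-3, 2): sqrt(18) = 4.242641, (-3, 2)->(6, -6): sqrt(145) = 12.041595
Sum = 32.840585
Perimeter = 32.8406

32.8406


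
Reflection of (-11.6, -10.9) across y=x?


Reflection over y=x: (x,y) -> (y,x)
(-11.6, -10.9) -> (-10.9, -11.6)

(-10.9, -11.6)


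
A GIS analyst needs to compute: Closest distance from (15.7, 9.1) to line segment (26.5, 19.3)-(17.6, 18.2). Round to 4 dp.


Project P onto AB: t = 1 (clamped to [0,1])
Closest point on segment: (17.6, 18.2)
Distance: 9.2962

9.2962


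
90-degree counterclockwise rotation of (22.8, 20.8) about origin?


90° CCW: (x,y) -> (-y, x)
(22.8,20.8) -> (-20.8, 22.8)

(-20.8, 22.8)


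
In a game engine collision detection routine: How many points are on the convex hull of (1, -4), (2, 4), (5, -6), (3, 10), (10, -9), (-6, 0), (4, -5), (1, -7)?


Convex hull vertices (CCW): (-6, 0), (1, -7), (10, -9), (3, 10)
Count = 4

4


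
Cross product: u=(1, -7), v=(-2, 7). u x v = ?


u x v = u_x*v_y - u_y*v_x = 1*7 - (-7)*(-2)
= 7 - 14 = -7

-7


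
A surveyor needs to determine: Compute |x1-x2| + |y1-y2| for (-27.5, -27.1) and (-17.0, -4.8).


|(-27.5)-(-17)| + |(-27.1)-(-4.8)| = 10.5 + 22.3 = 32.8

32.8


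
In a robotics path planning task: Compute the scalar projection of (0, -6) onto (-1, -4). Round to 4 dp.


u.v = 24, |v| = sqrt(17) = 4.1231
Scalar projection = u.v / |v| = 24 / sqrt(17) = 5.8209

5.8209


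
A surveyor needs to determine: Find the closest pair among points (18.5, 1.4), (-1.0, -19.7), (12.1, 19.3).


d(P0,P1) = 28.7308, d(P0,P2) = 19.0097, d(P1,P2) = 41.1413
Closest: P0 and P2

Closest pair: (18.5, 1.4) and (12.1, 19.3), distance = 19.0097


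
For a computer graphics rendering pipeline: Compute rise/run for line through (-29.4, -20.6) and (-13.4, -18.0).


slope = (y2-y1)/(x2-x1) = ((-18)-(-20.6))/((-13.4)-(-29.4)) = 2.6/16 = 0.1625

0.1625


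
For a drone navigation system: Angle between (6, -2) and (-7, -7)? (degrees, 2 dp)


u.v = -28, |u| = sqrt(40) = 6.3246, |v| = sqrt(98) = 9.8995
cos(theta) = u.v/(|u||v|) = -28/sqrt(3920) = -0.447214
theta = acos(-0.447214) = 116.57 degrees

116.57 degrees


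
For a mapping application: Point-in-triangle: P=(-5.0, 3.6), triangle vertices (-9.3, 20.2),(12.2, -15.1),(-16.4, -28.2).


Cross products: AB x AP = -205.11, BC x BP = -760.14, CA x CP = -325.98
All same sign? yes

Yes, inside


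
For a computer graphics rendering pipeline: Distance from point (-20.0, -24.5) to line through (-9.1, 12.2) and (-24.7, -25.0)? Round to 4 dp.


|cross product| = 167.04
|line direction| = sqrt(1627.2) = 40.3386
Distance = 167.04/sqrt(1627.2) = 4.141

4.141


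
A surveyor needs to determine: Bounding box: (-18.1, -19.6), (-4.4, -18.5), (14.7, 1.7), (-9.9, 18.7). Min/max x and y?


x range: [-18.1, 14.7]
y range: [-19.6, 18.7]
Bounding box: (-18.1,-19.6) to (14.7,18.7)

(-18.1,-19.6) to (14.7,18.7)


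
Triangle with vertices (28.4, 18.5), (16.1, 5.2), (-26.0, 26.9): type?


Side lengths squared: AB^2=328.18, BC^2=2243.3, CA^2=3029.92
Sorted: [328.18, 2243.3, 3029.92]
By sides: Scalene, By angles: Obtuse

Scalene, Obtuse


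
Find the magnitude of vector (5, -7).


|u| = sqrt(5^2 + (-7)^2) = sqrt(74) = 8.6023

8.6023


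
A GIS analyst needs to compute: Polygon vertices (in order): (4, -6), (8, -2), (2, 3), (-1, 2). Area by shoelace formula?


Shoelace sum: (4*(-2) - 8*(-6)) + (8*3 - 2*(-2)) + (2*2 - (-1)*3) + ((-1)*(-6) - 4*2)
= 73
Area = |73|/2 = 36.5

36.5


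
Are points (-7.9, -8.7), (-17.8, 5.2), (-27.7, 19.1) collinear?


Cross product: ((-17.8)-(-7.9))*(19.1-(-8.7)) - (5.2-(-8.7))*((-27.7)-(-7.9))
= 0

Yes, collinear


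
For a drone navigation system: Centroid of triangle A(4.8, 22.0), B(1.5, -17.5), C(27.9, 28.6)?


Centroid = ((x_A+x_B+x_C)/3, (y_A+y_B+y_C)/3)
= ((4.8+1.5+27.9)/3, (22+(-17.5)+28.6)/3)
= (11.4, 11.0333)

(11.4, 11.0333)


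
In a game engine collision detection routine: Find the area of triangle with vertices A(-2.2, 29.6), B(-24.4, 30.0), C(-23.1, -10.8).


Area = |x_A(y_B-y_C) + x_B(y_C-y_A) + x_C(y_A-y_B)|/2
= |(-89.76) + 985.76 + 9.24|/2
= 905.24/2 = 452.62

452.62


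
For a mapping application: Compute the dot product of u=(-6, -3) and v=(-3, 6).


u . v = u_x*v_x + u_y*v_y = (-6)*(-3) + (-3)*6
= 18 + (-18) = 0

0


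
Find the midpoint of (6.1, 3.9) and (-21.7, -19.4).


M = ((6.1+(-21.7))/2, (3.9+(-19.4))/2)
= (-7.8, -7.75)

(-7.8, -7.75)


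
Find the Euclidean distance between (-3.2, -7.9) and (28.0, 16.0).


dx=31.2, dy=23.9
d^2 = 31.2^2 + 23.9^2 = 1544.65
d = sqrt(1544.65) = 39.302

39.302


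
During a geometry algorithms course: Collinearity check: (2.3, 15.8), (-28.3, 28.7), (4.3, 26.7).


Cross product: ((-28.3)-2.3)*(26.7-15.8) - (28.7-15.8)*(4.3-2.3)
= -359.34

No, not collinear


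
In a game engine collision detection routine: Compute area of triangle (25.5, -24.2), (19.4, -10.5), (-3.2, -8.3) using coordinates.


Area = |x_A(y_B-y_C) + x_B(y_C-y_A) + x_C(y_A-y_B)|/2
= |(-56.1) + 308.46 + 43.84|/2
= 296.2/2 = 148.1

148.1


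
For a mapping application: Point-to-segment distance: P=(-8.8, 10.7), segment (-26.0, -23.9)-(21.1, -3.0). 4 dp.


Project P onto AB: t = 0.5775 (clamped to [0,1])
Closest point on segment: (1.198, -11.8313)
Distance: 24.6499

24.6499


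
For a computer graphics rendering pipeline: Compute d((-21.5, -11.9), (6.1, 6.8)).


dx=27.6, dy=18.7
d^2 = 27.6^2 + 18.7^2 = 1111.45
d = sqrt(1111.45) = 33.3384

33.3384


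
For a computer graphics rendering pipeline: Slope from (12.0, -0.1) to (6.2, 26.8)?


slope = (y2-y1)/(x2-x1) = (26.8-(-0.1))/(6.2-12) = 26.9/(-5.8) = -4.6379

-4.6379


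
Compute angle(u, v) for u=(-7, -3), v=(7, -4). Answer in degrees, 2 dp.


u.v = -37, |u| = sqrt(58) = 7.6158, |v| = sqrt(65) = 8.0623
cos(theta) = u.v/(|u||v|) = -37/sqrt(3770) = -0.602603
theta = acos(-0.602603) = 127.06 degrees

127.06 degrees


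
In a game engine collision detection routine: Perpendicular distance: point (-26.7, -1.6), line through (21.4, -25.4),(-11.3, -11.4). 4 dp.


|cross product| = 104.86
|line direction| = sqrt(1265.29) = 35.5709
Distance = 104.86/sqrt(1265.29) = 2.9479

2.9479


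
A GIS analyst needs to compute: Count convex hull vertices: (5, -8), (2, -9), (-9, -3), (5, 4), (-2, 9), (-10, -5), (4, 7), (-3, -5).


Convex hull vertices (CCW): (-10, -5), (2, -9), (5, -8), (5, 4), (4, 7), (-2, 9), (-9, -3)
Count = 7

7


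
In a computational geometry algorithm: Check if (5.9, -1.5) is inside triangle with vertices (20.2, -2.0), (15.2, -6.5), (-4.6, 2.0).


Cross products: AB x AP = -66.85, BC x BP = -19.95, CA x CP = -44.8
All same sign? yes

Yes, inside


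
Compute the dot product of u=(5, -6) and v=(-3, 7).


u . v = u_x*v_x + u_y*v_y = 5*(-3) + (-6)*7
= (-15) + (-42) = -57

-57


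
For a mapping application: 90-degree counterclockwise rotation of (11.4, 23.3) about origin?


90° CCW: (x,y) -> (-y, x)
(11.4,23.3) -> (-23.3, 11.4)

(-23.3, 11.4)


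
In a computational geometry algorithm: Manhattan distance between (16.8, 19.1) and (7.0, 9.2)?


|16.8-7| + |19.1-9.2| = 9.8 + 9.9 = 19.7

19.7


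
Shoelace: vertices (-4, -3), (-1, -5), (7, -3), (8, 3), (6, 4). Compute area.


Shoelace sum: ((-4)*(-5) - (-1)*(-3)) + ((-1)*(-3) - 7*(-5)) + (7*3 - 8*(-3)) + (8*4 - 6*3) + (6*(-3) - (-4)*4)
= 112
Area = |112|/2 = 56

56


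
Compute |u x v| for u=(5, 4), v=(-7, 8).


|u x v| = |5*8 - 4*(-7)|
= |40 - (-28)| = 68

68


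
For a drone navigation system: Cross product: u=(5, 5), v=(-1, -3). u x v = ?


u x v = u_x*v_y - u_y*v_x = 5*(-3) - 5*(-1)
= (-15) - (-5) = -10

-10


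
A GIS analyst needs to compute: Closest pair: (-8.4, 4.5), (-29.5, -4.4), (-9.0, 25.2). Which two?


d(P0,P1) = 22.9002, d(P0,P2) = 20.7087, d(P1,P2) = 36.0057
Closest: P0 and P2

Closest pair: (-8.4, 4.5) and (-9.0, 25.2), distance = 20.7087


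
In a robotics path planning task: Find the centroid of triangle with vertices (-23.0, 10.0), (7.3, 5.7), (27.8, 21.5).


Centroid = ((x_A+x_B+x_C)/3, (y_A+y_B+y_C)/3)
= (((-23)+7.3+27.8)/3, (10+5.7+21.5)/3)
= (4.0333, 12.4)

(4.0333, 12.4)


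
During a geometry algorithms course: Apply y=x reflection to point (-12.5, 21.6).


Reflection over y=x: (x,y) -> (y,x)
(-12.5, 21.6) -> (21.6, -12.5)

(21.6, -12.5)


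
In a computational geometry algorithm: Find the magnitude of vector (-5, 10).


|u| = sqrt((-5)^2 + 10^2) = sqrt(125) = 11.1803

11.1803


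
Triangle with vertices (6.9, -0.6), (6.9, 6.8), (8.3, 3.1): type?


Side lengths squared: AB^2=54.76, BC^2=15.65, CA^2=15.65
Sorted: [15.65, 15.65, 54.76]
By sides: Isosceles, By angles: Obtuse

Isosceles, Obtuse


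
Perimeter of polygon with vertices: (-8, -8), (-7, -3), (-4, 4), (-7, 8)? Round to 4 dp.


Sides: (-8, -8)->(-7, -3): sqrt(26) = 5.09902, (-7, -3)->(-4, 4): sqrt(58) = 7.615773, (-4, 4)->(-7, 8): sqrt(25) = 5, (-7, 8)->(-8, -8): sqrt(257) = 16.03122
Sum = 33.746013
Perimeter = 33.746

33.746


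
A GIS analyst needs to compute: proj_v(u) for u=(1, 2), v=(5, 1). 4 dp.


u.v = 7, |v| = sqrt(26) = 5.099
Scalar projection = u.v / |v| = 7 / sqrt(26) = 1.3728

1.3728


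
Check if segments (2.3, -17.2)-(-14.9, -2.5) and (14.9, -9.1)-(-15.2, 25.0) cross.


Cross products: d1=673.47, d2=817.52, d3=-324.54, d4=-468.59
d1*d2 < 0 and d3*d4 < 0? no

No, they don't intersect


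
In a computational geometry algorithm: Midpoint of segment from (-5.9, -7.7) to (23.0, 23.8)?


M = (((-5.9)+23)/2, ((-7.7)+23.8)/2)
= (8.55, 8.05)

(8.55, 8.05)


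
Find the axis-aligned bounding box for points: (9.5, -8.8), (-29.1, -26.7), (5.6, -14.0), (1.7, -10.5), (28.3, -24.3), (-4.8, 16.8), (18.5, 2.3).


x range: [-29.1, 28.3]
y range: [-26.7, 16.8]
Bounding box: (-29.1,-26.7) to (28.3,16.8)

(-29.1,-26.7) to (28.3,16.8)


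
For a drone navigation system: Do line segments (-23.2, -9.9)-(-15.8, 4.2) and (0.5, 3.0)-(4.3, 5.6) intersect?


Cross products: d1=12.6, d2=46.94, d3=-238.71, d4=-273.05
d1*d2 < 0 and d3*d4 < 0? no

No, they don't intersect


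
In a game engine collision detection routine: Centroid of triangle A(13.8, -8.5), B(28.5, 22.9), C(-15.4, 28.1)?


Centroid = ((x_A+x_B+x_C)/3, (y_A+y_B+y_C)/3)
= ((13.8+28.5+(-15.4))/3, ((-8.5)+22.9+28.1)/3)
= (8.9667, 14.1667)

(8.9667, 14.1667)


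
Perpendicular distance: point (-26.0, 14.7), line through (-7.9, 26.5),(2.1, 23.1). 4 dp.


|cross product| = 179.54
|line direction| = sqrt(111.56) = 10.5622
Distance = 179.54/sqrt(111.56) = 16.9984

16.9984


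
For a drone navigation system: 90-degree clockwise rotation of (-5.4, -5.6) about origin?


90° CW: (x,y) -> (y, -x)
(-5.4,-5.6) -> (-5.6, 5.4)

(-5.6, 5.4)


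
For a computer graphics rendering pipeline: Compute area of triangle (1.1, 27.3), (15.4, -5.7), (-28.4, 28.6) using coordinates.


Area = |x_A(y_B-y_C) + x_B(y_C-y_A) + x_C(y_A-y_B)|/2
= |(-37.73) + 20.02 + (-937.2)|/2
= 954.91/2 = 477.455

477.455


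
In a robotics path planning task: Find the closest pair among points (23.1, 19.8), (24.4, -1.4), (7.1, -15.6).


d(P0,P1) = 21.2398, d(P0,P2) = 38.8479, d(P1,P2) = 22.3815
Closest: P0 and P1

Closest pair: (23.1, 19.8) and (24.4, -1.4), distance = 21.2398


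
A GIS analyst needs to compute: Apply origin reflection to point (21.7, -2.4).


Reflection over origin: (x,y) -> (-x,-y)
(21.7, -2.4) -> (-21.7, 2.4)

(-21.7, 2.4)


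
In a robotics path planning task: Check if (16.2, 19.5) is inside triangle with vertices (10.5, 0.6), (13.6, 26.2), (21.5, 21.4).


Cross products: AB x AP = -87.33, BC x BP = -40.45, CA x CP = -89.34
All same sign? yes

Yes, inside


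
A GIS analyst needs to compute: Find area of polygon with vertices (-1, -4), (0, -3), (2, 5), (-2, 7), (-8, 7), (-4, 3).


Shoelace sum: ((-1)*(-3) - 0*(-4)) + (0*5 - 2*(-3)) + (2*7 - (-2)*5) + ((-2)*7 - (-8)*7) + ((-8)*3 - (-4)*7) + ((-4)*(-4) - (-1)*3)
= 98
Area = |98|/2 = 49

49


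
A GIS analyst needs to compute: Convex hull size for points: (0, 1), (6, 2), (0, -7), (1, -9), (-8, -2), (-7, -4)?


Convex hull vertices (CCW): (-8, -2), (-7, -4), (1, -9), (6, 2), (0, 1)
Count = 5

5


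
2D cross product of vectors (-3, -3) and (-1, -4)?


u x v = u_x*v_y - u_y*v_x = (-3)*(-4) - (-3)*(-1)
= 12 - 3 = 9

9


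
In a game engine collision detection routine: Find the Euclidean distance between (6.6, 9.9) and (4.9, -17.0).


dx=-1.7, dy=-26.9
d^2 = (-1.7)^2 + (-26.9)^2 = 726.5
d = sqrt(726.5) = 26.9537

26.9537


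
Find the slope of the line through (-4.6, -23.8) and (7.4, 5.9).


slope = (y2-y1)/(x2-x1) = (5.9-(-23.8))/(7.4-(-4.6)) = 29.7/12 = 2.475

2.475


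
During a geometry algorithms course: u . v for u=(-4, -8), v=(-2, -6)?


u . v = u_x*v_x + u_y*v_y = (-4)*(-2) + (-8)*(-6)
= 8 + 48 = 56

56


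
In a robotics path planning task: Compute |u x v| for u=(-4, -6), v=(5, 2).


|u x v| = |(-4)*2 - (-6)*5|
= |(-8) - (-30)| = 22

22


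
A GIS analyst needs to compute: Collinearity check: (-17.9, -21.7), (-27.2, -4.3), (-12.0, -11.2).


Cross product: ((-27.2)-(-17.9))*((-11.2)-(-21.7)) - ((-4.3)-(-21.7))*((-12)-(-17.9))
= -200.31

No, not collinear


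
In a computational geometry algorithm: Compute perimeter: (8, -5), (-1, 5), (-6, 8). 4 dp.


Sides: (8, -5)->(-1, 5): sqrt(181) = 13.453624, (-1, 5)->(-6, 8): sqrt(34) = 5.830952, (-6, 8)->(8, -5): sqrt(365) = 19.104973
Sum = 38.389549
Perimeter = 38.3895

38.3895


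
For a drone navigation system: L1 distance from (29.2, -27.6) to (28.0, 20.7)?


|29.2-28| + |(-27.6)-20.7| = 1.2 + 48.3 = 49.5

49.5


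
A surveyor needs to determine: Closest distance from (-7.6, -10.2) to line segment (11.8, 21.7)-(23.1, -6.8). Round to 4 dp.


Project P onto AB: t = 0.734 (clamped to [0,1])
Closest point on segment: (20.0944, 0.7806)
Distance: 29.7918

29.7918


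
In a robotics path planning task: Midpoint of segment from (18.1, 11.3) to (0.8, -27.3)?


M = ((18.1+0.8)/2, (11.3+(-27.3))/2)
= (9.45, -8)

(9.45, -8)


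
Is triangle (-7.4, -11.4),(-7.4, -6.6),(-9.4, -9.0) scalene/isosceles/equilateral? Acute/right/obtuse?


Side lengths squared: AB^2=23.04, BC^2=9.76, CA^2=9.76
Sorted: [9.76, 9.76, 23.04]
By sides: Isosceles, By angles: Obtuse

Isosceles, Obtuse


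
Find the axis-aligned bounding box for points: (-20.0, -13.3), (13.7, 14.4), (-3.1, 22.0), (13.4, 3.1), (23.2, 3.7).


x range: [-20, 23.2]
y range: [-13.3, 22]
Bounding box: (-20,-13.3) to (23.2,22)

(-20,-13.3) to (23.2,22)


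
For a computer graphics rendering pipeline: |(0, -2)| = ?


|u| = sqrt(0^2 + (-2)^2) = sqrt(4) = 2

2


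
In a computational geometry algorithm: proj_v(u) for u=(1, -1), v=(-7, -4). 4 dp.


u.v = -3, |v| = sqrt(65) = 8.0623
Scalar projection = u.v / |v| = -3 / sqrt(65) = -0.3721

-0.3721


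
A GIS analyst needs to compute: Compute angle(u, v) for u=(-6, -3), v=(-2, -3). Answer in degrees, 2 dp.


u.v = 21, |u| = sqrt(45) = 6.7082, |v| = sqrt(13) = 3.6056
cos(theta) = u.v/(|u||v|) = 21/sqrt(585) = 0.868243
theta = acos(0.868243) = 29.74 degrees

29.74 degrees


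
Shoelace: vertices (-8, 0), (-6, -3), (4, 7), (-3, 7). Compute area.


Shoelace sum: ((-8)*(-3) - (-6)*0) + ((-6)*7 - 4*(-3)) + (4*7 - (-3)*7) + ((-3)*0 - (-8)*7)
= 99
Area = |99|/2 = 49.5

49.5


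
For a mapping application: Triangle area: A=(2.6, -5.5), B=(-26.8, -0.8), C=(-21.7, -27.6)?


Area = |x_A(y_B-y_C) + x_B(y_C-y_A) + x_C(y_A-y_B)|/2
= |69.68 + 592.28 + 101.99|/2
= 763.95/2 = 381.975

381.975


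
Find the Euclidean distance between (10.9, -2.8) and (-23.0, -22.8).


dx=-33.9, dy=-20
d^2 = (-33.9)^2 + (-20)^2 = 1549.21
d = sqrt(1549.21) = 39.36

39.36


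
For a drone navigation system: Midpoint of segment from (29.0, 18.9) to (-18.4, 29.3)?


M = ((29+(-18.4))/2, (18.9+29.3)/2)
= (5.3, 24.1)

(5.3, 24.1)


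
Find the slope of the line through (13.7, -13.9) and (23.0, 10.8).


slope = (y2-y1)/(x2-x1) = (10.8-(-13.9))/(23-13.7) = 24.7/9.3 = 2.6559

2.6559


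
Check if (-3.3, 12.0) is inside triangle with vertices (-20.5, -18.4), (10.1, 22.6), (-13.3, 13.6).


Cross products: AB x AP = 225.04, BC x BP = 127.44, CA x CP = 331.52
All same sign? yes

Yes, inside


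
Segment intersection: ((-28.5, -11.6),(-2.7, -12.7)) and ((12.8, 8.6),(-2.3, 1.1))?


Cross products: d1=-4.73, d2=205.38, d3=566.59, d4=356.48
d1*d2 < 0 and d3*d4 < 0? no

No, they don't intersect


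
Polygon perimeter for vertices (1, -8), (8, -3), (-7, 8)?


Sides: (1, -8)->(8, -3): sqrt(74) = 8.602325, (8, -3)->(-7, 8): sqrt(346) = 18.601075, (-7, 8)->(1, -8): sqrt(320) = 17.888544
Sum = 45.091944
Perimeter = 45.0919

45.0919


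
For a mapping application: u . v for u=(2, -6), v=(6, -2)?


u . v = u_x*v_x + u_y*v_y = 2*6 + (-6)*(-2)
= 12 + 12 = 24

24


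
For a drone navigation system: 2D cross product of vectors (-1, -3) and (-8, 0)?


u x v = u_x*v_y - u_y*v_x = (-1)*0 - (-3)*(-8)
= 0 - 24 = -24

-24


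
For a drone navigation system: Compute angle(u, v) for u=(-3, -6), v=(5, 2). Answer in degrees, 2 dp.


u.v = -27, |u| = sqrt(45) = 6.7082, |v| = sqrt(29) = 5.3852
cos(theta) = u.v/(|u||v|) = -27/sqrt(1305) = -0.747409
theta = acos(-0.747409) = 138.37 degrees

138.37 degrees


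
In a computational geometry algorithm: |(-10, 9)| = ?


|u| = sqrt((-10)^2 + 9^2) = sqrt(181) = 13.4536

13.4536


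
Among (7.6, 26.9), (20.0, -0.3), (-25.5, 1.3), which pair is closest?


d(P0,P1) = 29.8931, d(P0,P2) = 41.8446, d(P1,P2) = 45.5281
Closest: P0 and P1

Closest pair: (7.6, 26.9) and (20.0, -0.3), distance = 29.8931


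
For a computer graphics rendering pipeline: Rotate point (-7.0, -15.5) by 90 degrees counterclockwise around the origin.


90° CCW: (x,y) -> (-y, x)
(-7,-15.5) -> (15.5, -7)

(15.5, -7)


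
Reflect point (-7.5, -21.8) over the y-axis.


Reflection over y-axis: (x,y) -> (-x,y)
(-7.5, -21.8) -> (7.5, -21.8)

(7.5, -21.8)


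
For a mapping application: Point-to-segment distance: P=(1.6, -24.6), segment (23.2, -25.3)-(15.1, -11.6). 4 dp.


Project P onto AB: t = 0.7286 (clamped to [0,1])
Closest point on segment: (17.2985, -15.3184)
Distance: 18.2371

18.2371


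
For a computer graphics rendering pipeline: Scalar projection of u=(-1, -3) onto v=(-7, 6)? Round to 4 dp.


u.v = -11, |v| = sqrt(85) = 9.2195
Scalar projection = u.v / |v| = -11 / sqrt(85) = -1.1931

-1.1931


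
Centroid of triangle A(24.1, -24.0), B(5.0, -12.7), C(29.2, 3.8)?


Centroid = ((x_A+x_B+x_C)/3, (y_A+y_B+y_C)/3)
= ((24.1+5+29.2)/3, ((-24)+(-12.7)+3.8)/3)
= (19.4333, -10.9667)

(19.4333, -10.9667)


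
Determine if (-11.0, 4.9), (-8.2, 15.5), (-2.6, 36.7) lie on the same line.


Cross product: ((-8.2)-(-11))*(36.7-4.9) - (15.5-4.9)*((-2.6)-(-11))
= 0

Yes, collinear


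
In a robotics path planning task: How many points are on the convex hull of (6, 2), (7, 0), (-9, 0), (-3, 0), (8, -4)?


Convex hull vertices (CCW): (-9, 0), (8, -4), (7, 0), (6, 2)
Count = 4

4


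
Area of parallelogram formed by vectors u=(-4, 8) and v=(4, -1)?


|u x v| = |(-4)*(-1) - 8*4|
= |4 - 32| = 28

28


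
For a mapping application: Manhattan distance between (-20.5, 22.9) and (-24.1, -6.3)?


|(-20.5)-(-24.1)| + |22.9-(-6.3)| = 3.6 + 29.2 = 32.8

32.8


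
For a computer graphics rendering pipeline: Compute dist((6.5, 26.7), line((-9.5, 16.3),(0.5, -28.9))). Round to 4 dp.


|cross product| = 827.2
|line direction| = sqrt(2143.04) = 46.293
Distance = 827.2/sqrt(2143.04) = 17.8688

17.8688


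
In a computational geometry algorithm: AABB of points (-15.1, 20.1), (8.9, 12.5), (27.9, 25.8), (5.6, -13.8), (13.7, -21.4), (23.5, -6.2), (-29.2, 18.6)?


x range: [-29.2, 27.9]
y range: [-21.4, 25.8]
Bounding box: (-29.2,-21.4) to (27.9,25.8)

(-29.2,-21.4) to (27.9,25.8)


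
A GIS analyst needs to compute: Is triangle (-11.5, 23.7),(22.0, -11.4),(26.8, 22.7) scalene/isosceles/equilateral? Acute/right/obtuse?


Side lengths squared: AB^2=2354.26, BC^2=1185.85, CA^2=1467.89
Sorted: [1185.85, 1467.89, 2354.26]
By sides: Scalene, By angles: Acute

Scalene, Acute


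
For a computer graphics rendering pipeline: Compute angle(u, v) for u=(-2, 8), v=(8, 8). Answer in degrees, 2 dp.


u.v = 48, |u| = sqrt(68) = 8.2462, |v| = sqrt(128) = 11.3137
cos(theta) = u.v/(|u||v|) = 48/sqrt(8704) = 0.514496
theta = acos(0.514496) = 59.04 degrees

59.04 degrees


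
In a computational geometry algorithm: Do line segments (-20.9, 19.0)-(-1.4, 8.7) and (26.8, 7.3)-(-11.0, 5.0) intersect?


Cross products: d1=-551.97, d2=-117.78, d3=263.16, d4=-171.03
d1*d2 < 0 and d3*d4 < 0? no

No, they don't intersect


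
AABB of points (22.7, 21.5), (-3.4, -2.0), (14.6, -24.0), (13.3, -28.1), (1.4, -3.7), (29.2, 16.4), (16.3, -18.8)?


x range: [-3.4, 29.2]
y range: [-28.1, 21.5]
Bounding box: (-3.4,-28.1) to (29.2,21.5)

(-3.4,-28.1) to (29.2,21.5)


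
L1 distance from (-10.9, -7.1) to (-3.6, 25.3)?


|(-10.9)-(-3.6)| + |(-7.1)-25.3| = 7.3 + 32.4 = 39.7

39.7


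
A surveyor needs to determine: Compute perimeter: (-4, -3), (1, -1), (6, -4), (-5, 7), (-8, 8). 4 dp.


Sides: (-4, -3)->(1, -1): sqrt(29) = 5.385165, (1, -1)->(6, -4): sqrt(34) = 5.830952, (6, -4)->(-5, 7): sqrt(242) = 15.556349, (-5, 7)->(-8, 8): sqrt(10) = 3.162278, (-8, 8)->(-4, -3): sqrt(137) = 11.7047
Sum = 41.639444
Perimeter = 41.6394

41.6394


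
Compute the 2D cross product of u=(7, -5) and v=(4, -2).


u x v = u_x*v_y - u_y*v_x = 7*(-2) - (-5)*4
= (-14) - (-20) = 6

6


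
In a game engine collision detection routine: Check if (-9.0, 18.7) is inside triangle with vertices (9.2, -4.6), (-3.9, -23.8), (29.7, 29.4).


Cross products: AB x AP = -654.67, BC x BP = 1699.32, CA x CP = -1096.45
All same sign? no

No, outside


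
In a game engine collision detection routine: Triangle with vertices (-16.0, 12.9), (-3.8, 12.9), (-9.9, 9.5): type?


Side lengths squared: AB^2=148.84, BC^2=48.77, CA^2=48.77
Sorted: [48.77, 48.77, 148.84]
By sides: Isosceles, By angles: Obtuse

Isosceles, Obtuse


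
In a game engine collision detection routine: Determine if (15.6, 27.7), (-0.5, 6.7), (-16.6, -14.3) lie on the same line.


Cross product: ((-0.5)-15.6)*((-14.3)-27.7) - (6.7-27.7)*((-16.6)-15.6)
= 0

Yes, collinear
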